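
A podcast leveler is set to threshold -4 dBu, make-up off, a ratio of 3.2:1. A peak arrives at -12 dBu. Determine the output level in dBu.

-12 dBu

-12 dBu is 8 dB below the -4 dBu threshold, so no gain reduction is applied.
Output = input = -12 dBu.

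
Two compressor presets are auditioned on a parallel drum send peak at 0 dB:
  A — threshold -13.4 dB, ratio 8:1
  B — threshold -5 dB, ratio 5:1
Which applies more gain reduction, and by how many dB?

A: overshoot 13.4 dB → output overshoot 1.675 dB → GR 11.725 dB.
B: overshoot 5 dB → output overshoot 1 dB → GR 4 dB.
A reduces 7.725 dB more.

A, by 7.725 dB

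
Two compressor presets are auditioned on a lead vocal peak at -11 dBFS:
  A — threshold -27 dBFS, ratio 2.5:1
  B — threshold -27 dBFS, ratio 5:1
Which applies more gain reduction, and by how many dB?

A: GR = 16 − 16/2.5 = 9.6 dB.
B: GR = 16 − 16/5 = 12.8 dB.
B applies 3.2 dB more gain reduction.

B, by 3.2 dB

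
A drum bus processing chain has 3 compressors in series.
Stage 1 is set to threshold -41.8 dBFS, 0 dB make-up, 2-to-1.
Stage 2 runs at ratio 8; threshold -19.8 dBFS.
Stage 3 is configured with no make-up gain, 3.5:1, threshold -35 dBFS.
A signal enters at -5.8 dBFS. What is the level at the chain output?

Stage 1: -5.8 dBFS is 36 dB over -41.8 dBFS; at 2:1 that becomes 18 dB over, giving -23.8 dBFS.
Stage 2: -23.8 dBFS is at or below the -19.8 dBFS threshold — no compression; output -23.8 dBFS.
Stage 3: -23.8 dBFS is 11.2 dB over -35 dBFS; at 3.5:1 that becomes 3.2 dB over, giving -31.8 dBFS.

-31.8 dBFS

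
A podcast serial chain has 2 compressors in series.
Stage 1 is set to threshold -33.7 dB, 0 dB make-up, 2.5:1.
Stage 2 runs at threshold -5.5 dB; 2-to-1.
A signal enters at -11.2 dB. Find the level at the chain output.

Stage 1: -11.2 dB is 22.5 dB over -33.7 dB; at 2.5:1 that becomes 9 dB over, giving -24.7 dB.
Stage 2: -24.7 dB ≤ -5.5 dB, so stage 2 doesn't engage; output -24.7 dB.

-24.7 dB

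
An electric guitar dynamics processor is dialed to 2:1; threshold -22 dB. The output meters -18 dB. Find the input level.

-14 dB

That's 4 dB above the -22 dB threshold.
Undo the ratio: input overshoot = 4 × 2 = 8 dB, giving input = -14 dB.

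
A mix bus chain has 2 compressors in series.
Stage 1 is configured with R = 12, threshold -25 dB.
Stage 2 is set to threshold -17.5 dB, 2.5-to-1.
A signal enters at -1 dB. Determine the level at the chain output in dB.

-23 dB

Stage 1: overshoot 24 dB → 24/12 = 2 dB → -23 dB.
Stage 2: -23 dB ≤ -17.5 dB, so stage 2 doesn't engage; output -23 dB.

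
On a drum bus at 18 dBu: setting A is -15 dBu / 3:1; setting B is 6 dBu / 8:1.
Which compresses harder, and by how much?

A: GR = 33 − 33/3 = 22 dB.
B: GR = 12 − 12/8 = 10.5 dB.
Difference: 11.5 dB in favour of A.

A, by 11.5 dB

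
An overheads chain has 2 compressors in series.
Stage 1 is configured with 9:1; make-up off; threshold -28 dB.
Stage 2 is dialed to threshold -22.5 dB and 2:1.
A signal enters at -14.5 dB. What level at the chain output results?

-26.5 dB

Stage 1: overshoot 13.5 dB → 13.5/9 = 1.5 dB → -26.5 dB.
Stage 2: -26.5 dB ≤ -22.5 dB, so stage 2 doesn't engage; output -26.5 dB.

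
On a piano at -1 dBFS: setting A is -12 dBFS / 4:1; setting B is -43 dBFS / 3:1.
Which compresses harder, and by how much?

A: GR = 11 − 11/4 = 8.25 dB.
B: GR = 42 − 42/3 = 28 dB.
Difference: 19.75 dB in favour of B.

B, by 19.75 dB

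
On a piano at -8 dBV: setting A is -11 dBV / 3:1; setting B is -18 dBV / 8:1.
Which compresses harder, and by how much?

B, by 6.75 dB

A: GR = 3 − 3/3 = 2 dB.
B: GR = 10 − 10/8 = 8.75 dB.
Difference: 6.75 dB in favour of B.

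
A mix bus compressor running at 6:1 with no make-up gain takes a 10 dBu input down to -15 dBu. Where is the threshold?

-20 dBu

Input is 30 dB above T (since output overshoot × R = input overshoot: (-15 − T)·6 = 10 − T gives T = -20 dBu).
Check: -20 + (10 − (-20))/6 = -20 + 5 = -15 dBu. ✓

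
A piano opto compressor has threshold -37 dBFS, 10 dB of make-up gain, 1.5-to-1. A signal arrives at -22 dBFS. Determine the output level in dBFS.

-17 dBFS

The input is 15 dB above the -37 dBFS threshold.
The 15 dB excess becomes 10 dB after 1.5:1 reduction.
So the level is -37 + 10 = -27 dBFS; make-up adds 10 dB, giving -17 dBFS.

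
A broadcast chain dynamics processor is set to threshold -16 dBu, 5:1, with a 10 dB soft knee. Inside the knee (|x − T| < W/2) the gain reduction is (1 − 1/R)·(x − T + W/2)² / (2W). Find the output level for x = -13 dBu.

x − T + W/2 = -13 − (-16) + 5 = 8.
GR = (1 − 1/5) × 8² / 20 = 0.8 × 64 / 20 = 2.56 dB.
Output = -13 − 2.56 = -15.56 dBu.

-15.56 dBu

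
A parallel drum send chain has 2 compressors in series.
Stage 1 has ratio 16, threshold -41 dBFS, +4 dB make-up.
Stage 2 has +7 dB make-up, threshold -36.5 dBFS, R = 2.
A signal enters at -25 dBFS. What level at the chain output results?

-29.25 dBFS

Stage 1: -25 dBFS is 16 dB over -41 dBFS; at 16:1 that becomes 1 dB over, giving -40 dBFS; +4 dB make-up → -36 dBFS.
Stage 2: 0.5 dB above -36.5 dBFS, reduced 2:1 to 0.25 dB above → -36.25 dBFS; +7 dB make-up → -29.25 dBFS.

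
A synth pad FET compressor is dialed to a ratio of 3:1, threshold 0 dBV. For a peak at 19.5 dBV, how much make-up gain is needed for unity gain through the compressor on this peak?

13 dB

Without make-up, output = threshold + overshoot/3 = 0 + 6.5 = 6.5 dBV.
Gap to target: 13 dB.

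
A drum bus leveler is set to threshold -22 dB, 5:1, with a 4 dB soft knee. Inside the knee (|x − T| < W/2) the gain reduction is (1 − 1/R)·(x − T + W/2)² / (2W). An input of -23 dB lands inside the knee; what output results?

-23.1 dB

x − T + W/2 = -23 − (-22) + 2 = 1.
GR = (1 − 1/5) × 1² / 8 = 0.8 × 1 / 8 = 0.1 dB.
Output = -23 − 0.1 = -23.1 dB.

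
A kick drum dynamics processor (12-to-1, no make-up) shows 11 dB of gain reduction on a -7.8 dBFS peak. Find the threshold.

Gain reduction = -7.8 − (-18.8) = 11 dB; output overshoot = GR / (R − 1) = 11 / 11 = 1 dB.
Threshold = output − output overshoot = -18.8 − 1 = -19.8 dBFS.

-19.8 dBFS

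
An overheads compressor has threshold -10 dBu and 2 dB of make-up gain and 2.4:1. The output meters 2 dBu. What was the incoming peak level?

14 dBu

Remove make-up: 2 − 2 = 0 dBu.
Post-compression overshoot = 0 − (-10) = 10 dB.
Before 2.4:1 compression the overshoot was 10 × 2.4 = 24 dB, so input = -10 + 24 = 14 dBu.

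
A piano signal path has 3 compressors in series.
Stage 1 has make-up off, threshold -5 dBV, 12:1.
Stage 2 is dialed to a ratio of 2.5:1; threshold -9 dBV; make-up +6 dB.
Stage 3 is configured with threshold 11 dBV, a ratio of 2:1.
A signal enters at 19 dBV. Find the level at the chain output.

Stage 1: 19 dBV is 24 dB over -5 dBV; at 12:1 that becomes 2 dB over, giving -3 dBV.
Stage 2: 6 dB above -9 dBV, reduced 2.5:1 to 2.4 dB above → -6.6 dBV; +6 dB make-up → -0.6 dBV.
Stage 3: below threshold (-0.6 ≤ 11); passes unchanged; output -0.6 dBV.

-0.6 dBV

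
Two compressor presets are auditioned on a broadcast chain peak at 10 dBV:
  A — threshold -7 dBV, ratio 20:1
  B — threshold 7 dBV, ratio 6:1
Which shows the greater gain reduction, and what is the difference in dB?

A, by 13.65 dB

A: 17 dB over, compressed to 0.85 dB over, so 16.15 dB of GR.
B: 3 dB over, compressed to 0.5 dB over, so 2.5 dB of GR.
A reduces 13.65 dB more.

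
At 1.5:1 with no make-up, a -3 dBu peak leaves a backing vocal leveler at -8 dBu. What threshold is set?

-18 dBu

Let T be the threshold. Output overshoot = (input overshoot)/R, so -8 − T = (-3 − T)/1.5.
1.5·(-8 − T) = -3 − T → 0.5·T = -12 − (-3) = -9.
T = -9/0.5 = -18 dBu.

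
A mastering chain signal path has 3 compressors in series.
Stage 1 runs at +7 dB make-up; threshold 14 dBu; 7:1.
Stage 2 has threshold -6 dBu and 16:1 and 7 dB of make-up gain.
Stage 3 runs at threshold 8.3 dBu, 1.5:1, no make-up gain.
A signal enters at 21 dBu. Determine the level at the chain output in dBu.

2.75 dBu

Stage 1: 7 dB above 14 dBu, reduced 7:1 to 1 dB above → 15 dBu; +7 dB make-up → 22 dBu.
Stage 2: 22 dBu is 28 dB over -6 dBu; at 16:1 that becomes 1.75 dB over, giving -4.25 dBu; +7 dB make-up → 2.75 dBu.
Stage 3: below threshold (2.75 ≤ 8.3); passes unchanged; output 2.75 dBu.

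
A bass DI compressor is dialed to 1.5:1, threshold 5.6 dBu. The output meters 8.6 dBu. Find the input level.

That's 3 dB above the 5.6 dBu threshold.
Before 1.5:1 compression the overshoot was 3 × 1.5 = 4.5 dB, so input = 5.6 + 4.5 = 10.1 dBu.

10.1 dBu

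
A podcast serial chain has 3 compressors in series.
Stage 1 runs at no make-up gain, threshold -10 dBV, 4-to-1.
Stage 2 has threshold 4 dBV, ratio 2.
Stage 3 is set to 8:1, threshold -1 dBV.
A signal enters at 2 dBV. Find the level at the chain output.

Stage 1: 12 dB above -10 dBV, reduced 4:1 to 3 dB above → -7 dBV.
Stage 2: -7 dBV is at or below the 4 dBV threshold — no compression; output -7 dBV.
Stage 3: below threshold (-7 ≤ -1); passes unchanged; output -7 dBV.

-7 dBV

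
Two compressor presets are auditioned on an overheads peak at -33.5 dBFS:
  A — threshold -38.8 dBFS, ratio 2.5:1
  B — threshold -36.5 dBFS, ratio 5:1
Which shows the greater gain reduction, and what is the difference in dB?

A: overshoot 5.3 dB → output overshoot 2.12 dB → GR 3.18 dB.
B: overshoot 3 dB → output overshoot 0.6 dB → GR 2.4 dB.
A reduces 0.78 dB more.

A, by 0.78 dB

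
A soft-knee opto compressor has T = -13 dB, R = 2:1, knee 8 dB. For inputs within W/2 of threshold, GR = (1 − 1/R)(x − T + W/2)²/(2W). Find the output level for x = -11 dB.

-12.125 dB

x − T + W/2 = -11 − (-13) + 4 = 6.
GR = (1 − 1/2) × 6² / 16 = 0.5 × 36 / 16 = 1.125 dB.
Output = -11 − 1.125 = -12.125 dB.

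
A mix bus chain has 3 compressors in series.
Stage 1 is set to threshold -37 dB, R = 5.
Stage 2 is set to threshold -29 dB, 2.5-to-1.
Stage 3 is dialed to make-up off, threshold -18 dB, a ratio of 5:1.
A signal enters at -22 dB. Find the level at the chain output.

Stage 1: 15 dB above -37 dB, reduced 5:1 to 3 dB above → -34 dB.
Stage 2: -34 dB ≤ -29 dB, so stage 2 doesn't engage; output -34 dB.
Stage 3: below threshold (-34 ≤ -18); passes unchanged; output -34 dB.

-34 dB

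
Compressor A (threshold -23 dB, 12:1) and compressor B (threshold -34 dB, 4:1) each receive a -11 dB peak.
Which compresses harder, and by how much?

A: overshoot 12 dB → output overshoot 1 dB → GR 11 dB.
B: overshoot 23 dB → output overshoot 5.75 dB → GR 17.25 dB.
B reduces 6.25 dB more.

B, by 6.25 dB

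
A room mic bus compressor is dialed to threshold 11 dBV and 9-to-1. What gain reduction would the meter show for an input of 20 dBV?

20 dBV exceeds the threshold by 9 dB.
A 9:1 ratio leaves 1 dB of that excess.
GR = overshoot in − overshoot out = 9 − 1 = 8 dB.

8 dB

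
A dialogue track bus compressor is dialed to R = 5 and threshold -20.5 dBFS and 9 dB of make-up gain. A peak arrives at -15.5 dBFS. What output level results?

-10.5 dBFS

-15.5 dBFS sits 5 dB over threshold.
At 5:1 the overshoot is divided by 5, leaving 1 dB above threshold.
Output = -20.5 + 1 = -19.5 dBFS; make-up adds 9 dB, giving -10.5 dBFS.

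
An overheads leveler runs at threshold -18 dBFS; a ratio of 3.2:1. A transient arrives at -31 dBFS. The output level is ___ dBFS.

-31 dBFS is 13 dB below the -18 dBFS threshold, so no gain reduction is applied.
Output = input = -31 dBFS.

-31 dBFS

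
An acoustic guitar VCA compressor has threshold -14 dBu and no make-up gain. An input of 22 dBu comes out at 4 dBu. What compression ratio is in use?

2:1

Input overshoot = 22 − (-14) = 36 dB; output overshoot = 4 − (-14) = 18 dB.
Ratio = 36 / 18 = 2.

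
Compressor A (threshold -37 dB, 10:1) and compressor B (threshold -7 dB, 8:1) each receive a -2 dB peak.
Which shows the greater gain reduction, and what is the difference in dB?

A, by 27.125 dB

A: overshoot 35 dB → output overshoot 3.5 dB → GR 31.5 dB.
B: overshoot 5 dB → output overshoot 0.625 dB → GR 4.375 dB.
A reduces 27.125 dB more.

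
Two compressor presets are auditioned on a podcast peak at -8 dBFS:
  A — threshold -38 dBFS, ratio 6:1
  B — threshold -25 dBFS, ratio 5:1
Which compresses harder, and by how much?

A, by 11.4 dB

A: overshoot 30 dB → output overshoot 5 dB → GR 25 dB.
B: overshoot 17 dB → output overshoot 3.4 dB → GR 13.6 dB.
A applies 11.4 dB more gain reduction.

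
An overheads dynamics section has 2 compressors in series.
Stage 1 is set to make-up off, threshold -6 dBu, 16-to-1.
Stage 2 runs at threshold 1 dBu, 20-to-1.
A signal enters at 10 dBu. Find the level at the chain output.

-5 dBu

Stage 1: 10 dBu is 16 dB over -6 dBu; at 16:1 that becomes 1 dB over, giving -5 dBu.
Stage 2: -5 dBu ≤ 1 dBu, so stage 2 doesn't engage; output -5 dBu.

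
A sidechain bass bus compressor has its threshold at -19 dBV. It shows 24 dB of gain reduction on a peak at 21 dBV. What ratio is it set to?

Input overshoot = 21 − (-19) = 40 dB.
Output overshoot = 40 − 24 = 16 dB.
Ratio = input overshoot / output overshoot = 40 / 16 = 2.5.

2.5:1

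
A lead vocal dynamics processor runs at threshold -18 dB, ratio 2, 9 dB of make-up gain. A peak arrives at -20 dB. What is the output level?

-11 dB

-20 dB is 2 dB below the -18 dB threshold, so no gain reduction is applied.
Make-up gain adds 9 dB: -20 + 9 = -11 dB.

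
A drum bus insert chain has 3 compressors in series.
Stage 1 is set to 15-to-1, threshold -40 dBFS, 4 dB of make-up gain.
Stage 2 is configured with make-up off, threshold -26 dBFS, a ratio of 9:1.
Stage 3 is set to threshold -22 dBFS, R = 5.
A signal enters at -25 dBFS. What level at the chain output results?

-35 dBFS

Stage 1: -25 dBFS is 15 dB over -40 dBFS; at 15:1 that becomes 1 dB over, giving -39 dBFS; +4 dB make-up → -35 dBFS.
Stage 2: below threshold (-35 ≤ -26); passes unchanged; output -35 dBFS.
Stage 3: below threshold (-35 ≤ -22); passes unchanged; output -35 dBFS.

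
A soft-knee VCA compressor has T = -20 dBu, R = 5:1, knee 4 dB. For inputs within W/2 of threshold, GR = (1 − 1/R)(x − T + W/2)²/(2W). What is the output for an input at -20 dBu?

-20.4 dBu

x − T + W/2 = -20 − (-20) + 2 = 2.
GR = (1 − 1/5) × 2² / 8 = 0.8 × 4 / 8 = 0.4 dB.
Output = -20 − 0.4 = -20.4 dBu.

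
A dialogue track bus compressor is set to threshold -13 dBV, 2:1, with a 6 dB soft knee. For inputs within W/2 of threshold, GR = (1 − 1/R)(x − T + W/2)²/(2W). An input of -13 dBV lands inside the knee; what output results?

x − T + W/2 = -13 − (-13) + 3 = 3.
GR = (1 − 1/2) × 3² / 12 = 0.5 × 9 / 12 = 0.375 dB.
Output = -13 − 0.375 = -13.375 dBV.

-13.375 dBV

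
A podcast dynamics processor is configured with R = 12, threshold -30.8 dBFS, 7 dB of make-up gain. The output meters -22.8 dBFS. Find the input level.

Stripping the +7 dB make-up gives -29.8 dBFS at the gain stage.
That's 1 dB above the -30.8 dBFS threshold.
Undo the ratio: input overshoot = 1 × 12 = 12 dB, giving input = -18.8 dBFS.

-18.8 dBFS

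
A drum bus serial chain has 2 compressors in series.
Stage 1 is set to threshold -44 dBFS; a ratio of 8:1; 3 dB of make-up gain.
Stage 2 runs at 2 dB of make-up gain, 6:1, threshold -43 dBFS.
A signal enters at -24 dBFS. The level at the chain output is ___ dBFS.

-40.25 dBFS

Stage 1: overshoot 20 dB → 20/8 = 2.5 dB → -41.5 dBFS; +3 dB make-up → -38.5 dBFS.
Stage 2: -38.5 dBFS is 4.5 dB over -43 dBFS; at 6:1 that becomes 0.75 dB over, giving -42.25 dBFS; +2 dB make-up → -40.25 dBFS.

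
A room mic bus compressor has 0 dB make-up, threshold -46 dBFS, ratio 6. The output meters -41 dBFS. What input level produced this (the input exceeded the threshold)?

That's 5 dB above the -46 dBFS threshold.
Undo the ratio: input overshoot = 5 × 6 = 30 dB, giving input = -16 dBFS.

-16 dBFS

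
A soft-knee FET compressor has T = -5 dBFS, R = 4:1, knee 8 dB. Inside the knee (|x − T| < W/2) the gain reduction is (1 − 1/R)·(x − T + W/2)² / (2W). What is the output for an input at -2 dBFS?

x − T + W/2 = -2 − (-5) + 4 = 7.
GR = (1 − 1/4) × 7² / 16 = 0.75 × 49 / 16 = 2.296875 dB.
Output = -2 − 2.296875 = -4.296875 dBFS.

-4.296875 dBFS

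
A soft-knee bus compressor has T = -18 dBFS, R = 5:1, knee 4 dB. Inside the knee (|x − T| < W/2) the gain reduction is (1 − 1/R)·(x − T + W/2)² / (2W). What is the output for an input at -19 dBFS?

x − T + W/2 = -19 − (-18) + 2 = 1.
GR = (1 − 1/5) × 1² / 8 = 0.8 × 1 / 8 = 0.1 dB.
Output = -19 − 0.1 = -19.1 dBFS.

-19.1 dBFS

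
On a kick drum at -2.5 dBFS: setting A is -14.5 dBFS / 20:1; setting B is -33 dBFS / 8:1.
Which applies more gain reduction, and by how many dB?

B, by 15.2875 dB

A: GR = 12 − 12/20 = 11.4 dB.
B: GR = 30.5 − 30.5/8 = 26.6875 dB.
B reduces 15.2875 dB more.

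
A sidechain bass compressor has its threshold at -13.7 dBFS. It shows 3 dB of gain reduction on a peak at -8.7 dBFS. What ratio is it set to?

Input overshoot = -8.7 − (-13.7) = 5 dB.
Output overshoot = 5 − 3 = 2 dB.
Ratio = input overshoot / output overshoot = 5 / 2 = 2.5.

2.5:1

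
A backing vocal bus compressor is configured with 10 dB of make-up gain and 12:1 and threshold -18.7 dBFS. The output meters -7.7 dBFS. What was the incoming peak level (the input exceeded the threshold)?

-6.7 dBFS

Before make-up, the level was -7.7 − 10 = -17.7 dBFS.
That's 1 dB above the -18.7 dBFS threshold.
Before 12:1 compression the overshoot was 1 × 12 = 12 dB, so input = -18.7 + 12 = -6.7 dBFS.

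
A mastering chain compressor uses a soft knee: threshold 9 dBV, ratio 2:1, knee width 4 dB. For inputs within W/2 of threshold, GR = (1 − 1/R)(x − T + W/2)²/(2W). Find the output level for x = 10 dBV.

x − T + W/2 = 10 − 9 + 2 = 3.
GR = (1 − 1/2) × 3² / 8 = 0.5 × 9 / 8 = 0.5625 dB.
Output = 10 − 0.5625 = 9.4375 dBV.

9.4375 dBV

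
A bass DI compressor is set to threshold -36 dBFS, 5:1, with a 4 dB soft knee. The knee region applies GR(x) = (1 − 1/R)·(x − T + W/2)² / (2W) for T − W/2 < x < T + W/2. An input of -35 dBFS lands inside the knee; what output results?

-35.9 dBFS

x − T + W/2 = -35 − (-36) + 2 = 3.
GR = (1 − 1/5) × 3² / 8 = 0.8 × 9 / 8 = 0.9 dB.
Output = -35 − 0.9 = -35.9 dBFS.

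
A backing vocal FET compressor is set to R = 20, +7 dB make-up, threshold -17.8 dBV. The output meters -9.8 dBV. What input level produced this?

Stripping the +7 dB make-up gives -16.8 dBV at the gain stage.
Post-compression overshoot = -16.8 − (-17.8) = 1 dB.
Undo the ratio: input overshoot = 1 × 20 = 20 dB, giving input = 2.2 dBV.

2.2 dBV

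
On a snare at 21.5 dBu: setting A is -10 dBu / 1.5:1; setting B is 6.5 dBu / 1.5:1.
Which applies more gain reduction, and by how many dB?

A: 31.5 dB over, compressed to 21 dB over, so 10.5 dB of GR.
B: 15 dB over, compressed to 10 dB over, so 5 dB of GR.
A reduces 5.5 dB more.

A, by 5.5 dB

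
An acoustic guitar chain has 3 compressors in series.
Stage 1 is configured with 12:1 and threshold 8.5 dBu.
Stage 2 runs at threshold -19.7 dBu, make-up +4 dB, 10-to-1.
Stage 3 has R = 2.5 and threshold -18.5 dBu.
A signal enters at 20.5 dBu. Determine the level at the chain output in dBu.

-16.212 dBu

Stage 1: 20.5 dBu is 12 dB over 8.5 dBu; at 12:1 that becomes 1 dB over, giving 9.5 dBu.
Stage 2: 29.2 dB above -19.7 dBu, reduced 10:1 to 2.92 dB above → -16.78 dBu; +4 dB make-up → -12.78 dBu.
Stage 3: -12.78 dBu is 5.72 dB over -18.5 dBu; at 2.5:1 that becomes 2.288 dB over, giving -16.212 dBu.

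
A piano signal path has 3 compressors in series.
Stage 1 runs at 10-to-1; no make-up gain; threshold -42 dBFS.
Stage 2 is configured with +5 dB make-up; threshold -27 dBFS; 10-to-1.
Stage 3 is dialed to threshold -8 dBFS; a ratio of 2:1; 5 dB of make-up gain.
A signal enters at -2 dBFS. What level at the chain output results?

Stage 1: -2 dBFS is 40 dB over -42 dBFS; at 10:1 that becomes 4 dB over, giving -38 dBFS.
Stage 2: -38 dBFS ≤ -27 dBFS, so stage 2 doesn't engage; make-up brings it to -33 dBFS.
Stage 3: below threshold (-33 ≤ -8); passes unchanged; make-up brings it to -28 dBFS.

-28 dBFS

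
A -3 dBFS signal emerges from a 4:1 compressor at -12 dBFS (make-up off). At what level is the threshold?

-15 dBFS

Gain reduction = -3 − (-12) = 9 dB; output overshoot = GR / (R − 1) = 9 / 3 = 3 dB.
Threshold = output − output overshoot = -12 − 3 = -15 dBFS.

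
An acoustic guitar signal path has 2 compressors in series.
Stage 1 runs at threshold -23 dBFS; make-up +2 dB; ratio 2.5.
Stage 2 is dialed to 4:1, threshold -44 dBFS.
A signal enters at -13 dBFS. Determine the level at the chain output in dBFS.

-37.25 dBFS

Stage 1: 10 dB above -23 dBFS, reduced 2.5:1 to 4 dB above → -19 dBFS; +2 dB make-up → -17 dBFS.
Stage 2: 27 dB above -44 dBFS, reduced 4:1 to 6.75 dB above → -37.25 dBFS.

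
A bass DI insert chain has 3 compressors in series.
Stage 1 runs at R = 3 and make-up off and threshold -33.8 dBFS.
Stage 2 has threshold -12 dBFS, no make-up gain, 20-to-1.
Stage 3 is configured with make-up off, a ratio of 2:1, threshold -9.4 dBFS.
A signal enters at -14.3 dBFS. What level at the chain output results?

-27.3 dBFS

Stage 1: overshoot 19.5 dB → 19.5/3 = 6.5 dB → -27.3 dBFS.
Stage 2: -27.3 dBFS ≤ -12 dBFS, so stage 2 doesn't engage; output -27.3 dBFS.
Stage 3: -27.3 dBFS ≤ -9.4 dBFS, so stage 3 doesn't engage; output -27.3 dBFS.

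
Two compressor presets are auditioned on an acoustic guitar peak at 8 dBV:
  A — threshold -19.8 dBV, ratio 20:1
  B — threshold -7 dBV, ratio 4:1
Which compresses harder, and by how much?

A: 27.8 dB over, compressed to 1.39 dB over, so 26.41 dB of GR.
B: 15 dB over, compressed to 3.75 dB over, so 11.25 dB of GR.
A reduces 15.16 dB more.

A, by 15.16 dB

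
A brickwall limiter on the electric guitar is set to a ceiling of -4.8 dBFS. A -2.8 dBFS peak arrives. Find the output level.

-4.8 dBFS

A brickwall limiter is an ∞:1 compressor: any input above the ceiling is clamped to -4.8 dBFS.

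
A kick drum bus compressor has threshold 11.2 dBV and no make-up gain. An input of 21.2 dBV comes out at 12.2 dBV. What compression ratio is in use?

10:1

Input overshoot = 21.2 − 11.2 = 10 dB; output overshoot = 12.2 − 11.2 = 1 dB.
Ratio = 10 / 1 = 10.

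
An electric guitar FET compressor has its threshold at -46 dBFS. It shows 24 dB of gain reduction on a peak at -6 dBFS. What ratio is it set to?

Input overshoot = -6 − (-46) = 40 dB.
Output overshoot = 40 − 24 = 16 dB.
Ratio = input overshoot / output overshoot = 40 / 16 = 2.5.

2.5:1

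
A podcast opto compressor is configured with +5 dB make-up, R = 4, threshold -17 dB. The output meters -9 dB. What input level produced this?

-5 dB

Stripping the +5 dB make-up gives -14 dB at the gain stage.
Post-compression overshoot = -14 − (-17) = 3 dB.
Undo the ratio: input overshoot = 3 × 4 = 12 dB, giving input = -5 dB.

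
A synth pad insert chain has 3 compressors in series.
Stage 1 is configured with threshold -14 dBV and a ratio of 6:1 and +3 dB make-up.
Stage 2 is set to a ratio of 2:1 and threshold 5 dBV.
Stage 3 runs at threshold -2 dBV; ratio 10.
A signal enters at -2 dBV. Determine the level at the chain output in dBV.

Stage 1: -2 dBV is 12 dB over -14 dBV; at 6:1 that becomes 2 dB over, giving -12 dBV; +3 dB make-up → -9 dBV.
Stage 2: below threshold (-9 ≤ 5); passes unchanged; output -9 dBV.
Stage 3: below threshold (-9 ≤ -2); passes unchanged; output -9 dBV.

-9 dBV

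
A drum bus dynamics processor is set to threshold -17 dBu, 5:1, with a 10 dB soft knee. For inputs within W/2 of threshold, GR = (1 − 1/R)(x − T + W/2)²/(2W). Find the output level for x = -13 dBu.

x − T + W/2 = -13 − (-17) + 5 = 9.
GR = (1 − 1/5) × 9² / 20 = 0.8 × 81 / 20 = 3.24 dB.
Output = -13 − 3.24 = -16.24 dBu.

-16.24 dBu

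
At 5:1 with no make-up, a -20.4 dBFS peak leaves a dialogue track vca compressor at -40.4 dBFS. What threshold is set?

Gain reduction = -20.4 − (-40.4) = 20 dB; output overshoot = GR / (R − 1) = 20 / 4 = 5 dB.
Threshold = output − output overshoot = -40.4 − 5 = -45.4 dBFS.

-45.4 dBFS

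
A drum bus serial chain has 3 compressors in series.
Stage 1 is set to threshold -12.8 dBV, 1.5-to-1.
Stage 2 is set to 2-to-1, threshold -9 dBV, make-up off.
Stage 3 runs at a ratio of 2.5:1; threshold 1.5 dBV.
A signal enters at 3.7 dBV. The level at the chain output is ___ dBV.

Stage 1: 3.7 dBV is 16.5 dB over -12.8 dBV; at 1.5:1 that becomes 11 dB over, giving -1.8 dBV.
Stage 2: 7.2 dB above -9 dBV, reduced 2:1 to 3.6 dB above → -5.4 dBV.
Stage 3: below threshold (-5.4 ≤ 1.5); passes unchanged; output -5.4 dBV.

-5.4 dBV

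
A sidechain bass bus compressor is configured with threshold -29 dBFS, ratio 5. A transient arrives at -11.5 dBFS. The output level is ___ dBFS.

Overshoot: -11.5 − (-29) = 17.5 dB.
At 5:1 the overshoot is divided by 5, leaving 3.5 dB above threshold.
So the level is -29 + 3.5 = -25.5 dBFS.

-25.5 dBFS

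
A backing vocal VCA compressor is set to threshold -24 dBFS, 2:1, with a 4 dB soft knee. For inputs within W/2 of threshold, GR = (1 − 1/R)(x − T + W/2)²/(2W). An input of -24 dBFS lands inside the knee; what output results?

x − T + W/2 = -24 − (-24) + 2 = 2.
GR = (1 − 1/2) × 2² / 8 = 0.5 × 4 / 8 = 0.25 dB.
Output = -24 − 0.25 = -24.25 dBFS.

-24.25 dBFS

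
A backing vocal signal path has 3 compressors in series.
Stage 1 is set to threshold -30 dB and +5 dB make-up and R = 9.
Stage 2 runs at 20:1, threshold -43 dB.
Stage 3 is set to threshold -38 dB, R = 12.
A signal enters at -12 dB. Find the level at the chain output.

-42 dB

Stage 1: -12 dB is 18 dB over -30 dB; at 9:1 that becomes 2 dB over, giving -28 dB; +5 dB make-up → -23 dB.
Stage 2: 20 dB above -43 dB, reduced 20:1 to 1 dB above → -42 dB.
Stage 3: below threshold (-42 ≤ -38); passes unchanged; output -42 dB.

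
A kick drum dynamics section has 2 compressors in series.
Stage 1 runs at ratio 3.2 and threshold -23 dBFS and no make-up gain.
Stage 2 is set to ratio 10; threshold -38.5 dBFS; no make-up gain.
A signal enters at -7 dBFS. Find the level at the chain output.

Stage 1: 16 dB above -23 dBFS, reduced 3.2:1 to 5 dB above → -18 dBFS.
Stage 2: 20.5 dB above -38.5 dBFS, reduced 10:1 to 2.05 dB above → -36.45 dBFS.

-36.45 dBFS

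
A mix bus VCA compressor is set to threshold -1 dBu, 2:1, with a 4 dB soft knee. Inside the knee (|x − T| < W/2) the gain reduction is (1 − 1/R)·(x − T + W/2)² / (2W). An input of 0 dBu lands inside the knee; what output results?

x − T + W/2 = 0 − (-1) + 2 = 3.
GR = (1 − 1/2) × 3² / 8 = 0.5 × 9 / 8 = 0.5625 dB.
Output = 0 − 0.5625 = -0.5625 dBu.

-0.5625 dBu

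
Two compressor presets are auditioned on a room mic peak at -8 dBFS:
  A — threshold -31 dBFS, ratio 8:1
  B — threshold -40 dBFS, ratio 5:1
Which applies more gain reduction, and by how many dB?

A: GR = 23 − 23/8 = 20.125 dB.
B: GR = 32 − 32/5 = 25.6 dB.
B reduces 5.475 dB more.

B, by 5.475 dB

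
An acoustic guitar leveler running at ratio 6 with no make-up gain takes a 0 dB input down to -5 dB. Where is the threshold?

Let T be the threshold. Output overshoot = (input overshoot)/R, so -5 − T = (0 − T)/6.
6·(-5 − T) = 0 − T → 5·T = -30 − 0 = -30.
T = -30/5 = -6 dB.

-6 dB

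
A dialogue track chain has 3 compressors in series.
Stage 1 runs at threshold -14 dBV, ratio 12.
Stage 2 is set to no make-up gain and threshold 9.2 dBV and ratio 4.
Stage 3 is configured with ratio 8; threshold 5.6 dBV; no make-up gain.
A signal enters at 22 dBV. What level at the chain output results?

-11 dBV

Stage 1: 36 dB above -14 dBV, reduced 12:1 to 3 dB above → -11 dBV.
Stage 2: -11 dBV is at or below the 9.2 dBV threshold — no compression; output -11 dBV.
Stage 3: -11 dBV is at or below the 5.6 dBV threshold — no compression; output -11 dBV.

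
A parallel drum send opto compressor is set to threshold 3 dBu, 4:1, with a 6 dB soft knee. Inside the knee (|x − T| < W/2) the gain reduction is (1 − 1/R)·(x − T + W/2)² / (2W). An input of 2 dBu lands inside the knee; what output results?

1.75 dBu

x − T + W/2 = 2 − 3 + 3 = 2.
GR = (1 − 1/4) × 2² / 12 = 0.75 × 4 / 12 = 0.25 dB.
Output = 2 − 0.25 = 1.75 dBu.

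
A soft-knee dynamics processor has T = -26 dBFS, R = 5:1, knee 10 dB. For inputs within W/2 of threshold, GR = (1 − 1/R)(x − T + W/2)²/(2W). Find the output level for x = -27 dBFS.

-27.64 dBFS

x − T + W/2 = -27 − (-26) + 5 = 4.
GR = (1 − 1/5) × 4² / 20 = 0.8 × 16 / 20 = 0.64 dB.
Output = -27 − 0.64 = -27.64 dBFS.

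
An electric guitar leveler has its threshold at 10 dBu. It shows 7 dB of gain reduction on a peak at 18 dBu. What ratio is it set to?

8:1

Input overshoot = 18 − 10 = 8 dB.
Output overshoot = 8 − 7 = 1 dB.
Ratio = input overshoot / output overshoot = 8 / 1 = 8.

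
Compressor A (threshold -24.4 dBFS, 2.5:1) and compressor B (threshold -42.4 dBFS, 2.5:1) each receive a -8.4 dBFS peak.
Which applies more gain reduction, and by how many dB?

B, by 10.8 dB

A: GR = 16 − 16/2.5 = 9.6 dB.
B: GR = 34 − 34/2.5 = 20.4 dB.
B applies 10.8 dB more gain reduction.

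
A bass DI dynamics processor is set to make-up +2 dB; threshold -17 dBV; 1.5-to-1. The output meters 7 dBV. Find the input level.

Stripping the +2 dB make-up gives 5 dBV at the gain stage.
The compressed level sits 5 − (-17) = 22 dB over threshold.
Input overshoot = R × output overshoot = 33 dB → input = -17 + 33 = 16 dBV.

16 dBV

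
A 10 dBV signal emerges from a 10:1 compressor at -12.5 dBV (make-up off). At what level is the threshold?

-15 dBV

Input is 25 dB above T (since output overshoot × R = input overshoot: (-12.5 − T)·10 = 10 − T gives T = -15 dBV).
Check: -15 + (10 − (-15))/10 = -15 + 2.5 = -12.5 dBV. ✓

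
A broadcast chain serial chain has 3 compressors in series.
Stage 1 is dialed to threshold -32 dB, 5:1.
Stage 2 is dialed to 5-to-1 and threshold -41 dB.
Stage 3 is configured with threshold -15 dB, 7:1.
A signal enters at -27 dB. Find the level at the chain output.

Stage 1: overshoot 5 dB → 5/5 = 1 dB → -31 dB.
Stage 2: -31 dB is 10 dB over -41 dB; at 5:1 that becomes 2 dB over, giving -39 dB.
Stage 3: below threshold (-39 ≤ -15); passes unchanged; output -39 dB.

-39 dB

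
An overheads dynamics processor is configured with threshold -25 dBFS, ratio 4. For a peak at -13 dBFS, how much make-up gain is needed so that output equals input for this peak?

Overshoot 12 dB → 12/4 = 3 dB after compression, so the compressed level is -25 + 3 = -22 dBFS.
Make-up = target − compressed = -13 − (-22) = 9 dB.

9 dB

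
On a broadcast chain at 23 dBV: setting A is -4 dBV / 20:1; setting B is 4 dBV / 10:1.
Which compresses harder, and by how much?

A: GR = 27 − 27/20 = 25.65 dB.
B: GR = 19 − 19/10 = 17.1 dB.
A reduces 8.55 dB more.

A, by 8.55 dB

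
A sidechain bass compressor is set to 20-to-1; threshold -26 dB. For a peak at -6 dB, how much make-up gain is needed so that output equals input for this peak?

19 dB

The peak compresses to -26 + 20/20 = -25 dB.
To reach -6 dB requires -6 − (-25) = 19 dB of make-up.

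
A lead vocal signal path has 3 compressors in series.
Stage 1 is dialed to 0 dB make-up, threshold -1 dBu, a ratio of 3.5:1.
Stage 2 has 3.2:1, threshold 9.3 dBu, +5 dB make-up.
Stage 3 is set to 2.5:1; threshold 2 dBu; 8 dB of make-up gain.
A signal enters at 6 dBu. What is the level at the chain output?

11.6 dBu

Stage 1: overshoot 7 dB → 7/3.5 = 2 dB → 1 dBu.
Stage 2: 1 dBu ≤ 9.3 dBu, so stage 2 doesn't engage; make-up brings it to 6 dBu.
Stage 3: 6 dBu is 4 dB over 2 dBu; at 2.5:1 that becomes 1.6 dB over, giving 3.6 dBu; +8 dB make-up → 11.6 dBu.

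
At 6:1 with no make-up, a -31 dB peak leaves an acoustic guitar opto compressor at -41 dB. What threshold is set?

-43 dB

Gain reduction = -31 − (-41) = 10 dB; output overshoot = GR / (R − 1) = 10 / 5 = 2 dB.
Threshold = output − output overshoot = -41 − 2 = -43 dB.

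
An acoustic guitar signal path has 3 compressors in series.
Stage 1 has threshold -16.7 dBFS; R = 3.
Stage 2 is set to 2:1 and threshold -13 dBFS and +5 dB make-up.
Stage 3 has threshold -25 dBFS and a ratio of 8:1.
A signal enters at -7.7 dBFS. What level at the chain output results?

-22.9625 dBFS

Stage 1: -7.7 dBFS is 9 dB over -16.7 dBFS; at 3:1 that becomes 3 dB over, giving -13.7 dBFS.
Stage 2: below threshold (-13.7 ≤ -13); passes unchanged; make-up brings it to -8.7 dBFS.
Stage 3: overshoot 16.3 dB → 16.3/8 = 2.0375 dB → -22.9625 dBFS.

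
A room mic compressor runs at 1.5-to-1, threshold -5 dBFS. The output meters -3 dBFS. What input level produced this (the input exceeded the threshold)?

-2 dBFS

That's 2 dB above the -5 dBFS threshold.
Before 1.5:1 compression the overshoot was 2 × 1.5 = 3 dB, so input = -5 + 3 = -2 dBFS.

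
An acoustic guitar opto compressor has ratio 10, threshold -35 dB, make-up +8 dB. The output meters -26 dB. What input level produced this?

-25 dB

Remove make-up: -26 − 8 = -34 dB.
The compressed level sits -34 − (-35) = 1 dB over threshold.
Before 10:1 compression the overshoot was 1 × 10 = 10 dB, so input = -35 + 10 = -25 dB.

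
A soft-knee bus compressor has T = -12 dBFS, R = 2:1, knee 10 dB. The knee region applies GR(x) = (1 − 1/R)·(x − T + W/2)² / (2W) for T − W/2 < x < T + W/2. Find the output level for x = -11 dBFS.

-11.9 dBFS

x − T + W/2 = -11 − (-12) + 5 = 6.
GR = (1 − 1/2) × 6² / 20 = 0.5 × 36 / 20 = 0.9 dB.
Output = -11 − 0.9 = -11.9 dBFS.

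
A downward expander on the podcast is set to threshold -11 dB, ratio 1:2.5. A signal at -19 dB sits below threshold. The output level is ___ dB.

Below threshold, a 1:2.5 expander applies gain = (2.5−1)×(T − x) of attenuation.
(2.5−1) × 8 = 12 dB, so output = -19 − 12 = -31 dB.

-31 dB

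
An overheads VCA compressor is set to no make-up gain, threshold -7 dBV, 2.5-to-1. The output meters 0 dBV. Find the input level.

10.5 dBV

Post-compression overshoot = 0 − (-7) = 7 dB.
Input overshoot = R × output overshoot = 17.5 dB → input = -7 + 17.5 = 10.5 dBV.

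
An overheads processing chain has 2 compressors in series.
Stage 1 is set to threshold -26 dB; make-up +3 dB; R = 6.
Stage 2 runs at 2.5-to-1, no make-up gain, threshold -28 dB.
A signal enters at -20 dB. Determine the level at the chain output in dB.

Stage 1: overshoot 6 dB → 6/6 = 1 dB → -25 dB; +3 dB make-up → -22 dB.
Stage 2: overshoot 6 dB → 6/2.5 = 2.4 dB → -25.6 dB.

-25.6 dB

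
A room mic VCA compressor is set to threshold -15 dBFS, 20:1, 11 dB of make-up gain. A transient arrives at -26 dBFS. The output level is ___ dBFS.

-15 dBFS

-26 dBFS is 11 dB below the -15 dBFS threshold, so no gain reduction is applied.
Make-up gain adds 11 dB: -26 + 11 = -15 dBFS.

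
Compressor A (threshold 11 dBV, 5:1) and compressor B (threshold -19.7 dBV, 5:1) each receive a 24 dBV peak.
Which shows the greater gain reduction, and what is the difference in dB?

B, by 24.56 dB

A: overshoot 13 dB → output overshoot 2.6 dB → GR 10.4 dB.
B: overshoot 43.7 dB → output overshoot 8.74 dB → GR 34.96 dB.
B reduces 24.56 dB more.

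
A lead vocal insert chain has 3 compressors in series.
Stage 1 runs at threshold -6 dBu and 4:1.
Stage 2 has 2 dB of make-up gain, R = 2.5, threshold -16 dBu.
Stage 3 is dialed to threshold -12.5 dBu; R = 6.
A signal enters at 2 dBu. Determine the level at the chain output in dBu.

Stage 1: overshoot 8 dB → 8/4 = 2 dB → -4 dBu.
Stage 2: -4 dBu is 12 dB over -16 dBu; at 2.5:1 that becomes 4.8 dB over, giving -11.2 dBu; +2 dB make-up → -9.2 dBu.
Stage 3: -9.2 dBu is 3.3 dB over -12.5 dBu; at 6:1 that becomes 0.55 dB over, giving -11.95 dBu.

-11.95 dBu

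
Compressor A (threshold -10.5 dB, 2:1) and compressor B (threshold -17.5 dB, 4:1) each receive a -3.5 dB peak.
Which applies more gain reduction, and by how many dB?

A: GR = 7 − 7/2 = 3.5 dB.
B: GR = 14 − 14/4 = 10.5 dB.
Difference: 7 dB in favour of B.

B, by 7 dB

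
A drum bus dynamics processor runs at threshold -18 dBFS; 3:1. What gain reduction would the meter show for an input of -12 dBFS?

4 dB

-12 dBFS exceeds the threshold by 6 dB.
A 3:1 ratio leaves 2 dB of that excess.
Gain reduction = 6 − 2 = 4 dB.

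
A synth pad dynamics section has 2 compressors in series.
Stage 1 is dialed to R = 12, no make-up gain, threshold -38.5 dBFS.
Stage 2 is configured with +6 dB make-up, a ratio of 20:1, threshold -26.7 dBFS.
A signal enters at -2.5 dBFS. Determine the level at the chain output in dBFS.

Stage 1: 36 dB above -38.5 dBFS, reduced 12:1 to 3 dB above → -35.5 dBFS.
Stage 2: -35.5 dBFS is at or below the -26.7 dBFS threshold — no compression; make-up brings it to -29.5 dBFS.

-29.5 dBFS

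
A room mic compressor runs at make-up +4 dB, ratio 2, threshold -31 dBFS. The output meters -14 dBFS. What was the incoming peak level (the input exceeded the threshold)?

-5 dBFS

Before make-up, the level was -14 − 4 = -18 dBFS.
The compressed level sits -18 − (-31) = 13 dB over threshold.
Before 2:1 compression the overshoot was 13 × 2 = 26 dB, so input = -31 + 26 = -5 dBFS.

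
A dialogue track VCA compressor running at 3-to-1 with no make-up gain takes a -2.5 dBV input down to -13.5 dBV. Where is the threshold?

-19 dBV

Gain reduction = -2.5 − (-13.5) = 11 dB; output overshoot = GR / (R − 1) = 11 / 2 = 5.5 dB.
Threshold = output − output overshoot = -13.5 − 5.5 = -19 dBV.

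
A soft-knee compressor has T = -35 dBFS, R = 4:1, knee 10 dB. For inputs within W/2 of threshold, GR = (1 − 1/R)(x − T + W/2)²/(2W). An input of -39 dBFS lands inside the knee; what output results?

-39.0375 dBFS

x − T + W/2 = -39 − (-35) + 5 = 1.
GR = (1 − 1/4) × 1² / 20 = 0.75 × 1 / 20 = 0.0375 dB.
Output = -39 − 0.0375 = -39.0375 dBFS.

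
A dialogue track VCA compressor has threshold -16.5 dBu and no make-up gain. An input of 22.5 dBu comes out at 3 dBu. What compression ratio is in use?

2:1

Input overshoot = 22.5 − (-16.5) = 39 dB; output overshoot = 3 − (-16.5) = 19.5 dB.
Ratio = 39 / 19.5 = 2.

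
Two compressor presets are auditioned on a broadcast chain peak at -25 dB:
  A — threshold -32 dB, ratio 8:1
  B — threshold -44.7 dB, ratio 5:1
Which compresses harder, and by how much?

A: overshoot 7 dB → output overshoot 0.875 dB → GR 6.125 dB.
B: overshoot 19.7 dB → output overshoot 3.94 dB → GR 15.76 dB.
B applies 9.635 dB more gain reduction.

B, by 9.635 dB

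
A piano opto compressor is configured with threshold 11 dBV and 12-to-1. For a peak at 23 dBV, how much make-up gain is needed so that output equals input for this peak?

Without make-up, output = threshold + overshoot/12 = 11 + 1 = 12 dBV.
Gap to target: 11 dB.

11 dB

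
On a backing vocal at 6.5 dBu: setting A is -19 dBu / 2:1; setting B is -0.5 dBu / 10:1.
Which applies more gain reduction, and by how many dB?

A, by 6.45 dB

A: GR = 25.5 − 25.5/2 = 12.75 dB.
B: GR = 7 − 7/10 = 6.3 dB.
Difference: 6.45 dB in favour of A.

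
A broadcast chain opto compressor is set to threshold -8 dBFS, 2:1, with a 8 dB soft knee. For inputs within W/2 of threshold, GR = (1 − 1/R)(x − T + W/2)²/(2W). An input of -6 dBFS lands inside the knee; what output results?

x − T + W/2 = -6 − (-8) + 4 = 6.
GR = (1 − 1/2) × 6² / 16 = 0.5 × 36 / 16 = 1.125 dB.
Output = -6 − 1.125 = -7.125 dBFS.

-7.125 dBFS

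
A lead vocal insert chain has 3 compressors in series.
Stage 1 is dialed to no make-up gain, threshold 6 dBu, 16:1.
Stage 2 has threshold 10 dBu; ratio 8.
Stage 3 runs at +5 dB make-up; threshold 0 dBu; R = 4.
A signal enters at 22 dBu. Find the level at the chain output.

6.75 dBu

Stage 1: 16 dB above 6 dBu, reduced 16:1 to 1 dB above → 7 dBu.
Stage 2: below threshold (7 ≤ 10); passes unchanged; output 7 dBu.
Stage 3: 7 dBu is 7 dB over 0 dBu; at 4:1 that becomes 1.75 dB over, giving 1.75 dBu; +5 dB make-up → 6.75 dBu.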